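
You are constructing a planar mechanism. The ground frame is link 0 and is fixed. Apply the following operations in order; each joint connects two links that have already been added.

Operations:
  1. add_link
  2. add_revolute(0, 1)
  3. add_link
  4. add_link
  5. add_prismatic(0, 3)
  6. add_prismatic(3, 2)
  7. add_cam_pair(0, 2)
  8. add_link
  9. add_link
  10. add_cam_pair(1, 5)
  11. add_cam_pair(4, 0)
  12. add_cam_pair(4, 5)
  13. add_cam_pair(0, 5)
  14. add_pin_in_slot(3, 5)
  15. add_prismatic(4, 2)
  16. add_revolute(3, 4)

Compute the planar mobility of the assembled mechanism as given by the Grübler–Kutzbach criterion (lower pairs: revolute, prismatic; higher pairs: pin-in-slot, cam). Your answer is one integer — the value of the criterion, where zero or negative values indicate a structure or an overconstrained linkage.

M = -1

[1;0;0] (link 0 is ground)
L+ [2;0;0]
R(0,1)∈J1 [2;1;0]
L+ [3;1;0]
L+ [4;1;0]
P(0,3)∈J1 [4;2;0]
P(3,2)∈J1 [4;3;0]
C(0,2)∈J2 [4;3;1]
L+ [5;3;1]
L+ [6;3;1]
C(1,5)∈J2 [6;3;2]
C(4,0)∈J2 [6;3;3]
C(4,5)∈J2 [6;3;4]
C(0,5)∈J2 [6;3;5]
PS(3,5)∈J2 [6;3;6]
P(4,2)∈J1 [6;4;6]
R(3,4)∈J1 [6;5;6]
mobility = 15 − 10 − 6 = -1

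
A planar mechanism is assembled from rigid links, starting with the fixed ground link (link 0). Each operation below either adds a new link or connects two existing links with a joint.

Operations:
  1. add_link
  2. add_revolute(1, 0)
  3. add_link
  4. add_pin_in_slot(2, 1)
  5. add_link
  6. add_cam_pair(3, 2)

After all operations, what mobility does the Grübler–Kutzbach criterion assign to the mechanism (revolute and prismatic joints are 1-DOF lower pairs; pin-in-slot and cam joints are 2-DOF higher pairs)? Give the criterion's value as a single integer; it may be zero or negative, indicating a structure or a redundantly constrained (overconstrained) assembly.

M = 5

L=1 J1=0 J2=0
add link → L=2 J1=0 J2=0
R@1,0 dof=1 J1 → L=2 J1=1 J2=0
add link → L=3 J1=1 J2=0
PS@2,1 dof=2 J2 → L=3 J1=1 J2=1
add link → L=4 J1=1 J2=1
C@3,2 dof=2 J2 → L=4 J1=1 J2=2
M=3(L−1)−2J1−J2=3·3−2·1−2=5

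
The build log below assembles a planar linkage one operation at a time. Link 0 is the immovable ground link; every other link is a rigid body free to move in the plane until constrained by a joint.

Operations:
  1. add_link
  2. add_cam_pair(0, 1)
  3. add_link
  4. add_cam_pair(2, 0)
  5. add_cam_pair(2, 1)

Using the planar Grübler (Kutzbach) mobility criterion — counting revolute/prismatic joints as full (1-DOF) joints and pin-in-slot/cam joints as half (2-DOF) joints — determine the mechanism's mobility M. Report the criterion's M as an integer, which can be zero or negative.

L=1 J1=0 J2=0
add link → L=2 J1=0 J2=0
C@0,1 dof=2 J2 → L=2 J1=0 J2=1
add link → L=3 J1=0 J2=1
C@2,0 dof=2 J2 → L=3 J1=0 J2=2
C@2,1 dof=2 J2 → L=3 J1=0 J2=3
M=3(L−1)−2J1−J2=3·2−2·0−3=3

M = 3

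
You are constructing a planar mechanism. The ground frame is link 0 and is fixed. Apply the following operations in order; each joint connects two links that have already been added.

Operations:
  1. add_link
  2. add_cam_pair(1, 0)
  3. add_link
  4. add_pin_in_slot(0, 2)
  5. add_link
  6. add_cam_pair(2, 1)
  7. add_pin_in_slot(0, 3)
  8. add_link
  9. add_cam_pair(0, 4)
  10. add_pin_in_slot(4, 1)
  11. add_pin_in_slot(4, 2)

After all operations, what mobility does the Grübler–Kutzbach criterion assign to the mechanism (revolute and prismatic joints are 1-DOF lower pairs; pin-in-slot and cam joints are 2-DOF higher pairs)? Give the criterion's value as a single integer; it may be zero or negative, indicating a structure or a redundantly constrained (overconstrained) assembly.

[1;0;0] (link 0 is ground)
L+ [2;0;0]
C(1,0)∈J2 [2;0;1]
L+ [3;0;1]
PS(0,2)∈J2 [3;0;2]
L+ [4;0;2]
C(2,1)∈J2 [4;0;3]
PS(0,3)∈J2 [4;0;4]
L+ [5;0;4]
C(0,4)∈J2 [5;0;5]
PS(4,1)∈J2 [5;0;6]
PS(4,2)∈J2 [5;0;7]
mobility = 12 − 0 − 7 = 5

M = 5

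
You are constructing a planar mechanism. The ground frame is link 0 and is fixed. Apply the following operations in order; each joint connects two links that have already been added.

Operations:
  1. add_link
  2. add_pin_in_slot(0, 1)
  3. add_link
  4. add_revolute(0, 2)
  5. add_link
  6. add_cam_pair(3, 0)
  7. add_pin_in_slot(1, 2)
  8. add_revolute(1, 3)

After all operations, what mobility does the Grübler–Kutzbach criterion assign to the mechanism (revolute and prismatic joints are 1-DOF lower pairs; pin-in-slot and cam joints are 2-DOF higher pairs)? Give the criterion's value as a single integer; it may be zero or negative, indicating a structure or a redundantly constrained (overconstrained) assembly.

M = 2

(L,J1,J2)=(1,0,0); link0 fixed
link1: (2,0,0)
PS 0-1 [J2]: (2,0,1)
link2: (3,0,1)
R 0-2 [J1]: (3,1,1)
link3: (4,1,1)
C 3-0 [J2]: (4,1,2)
PS 1-2 [J2]: (4,1,3)
R 1-3 [J1]: (4,2,3)
Grübler: 3·3 − 2·2 − 3 = 2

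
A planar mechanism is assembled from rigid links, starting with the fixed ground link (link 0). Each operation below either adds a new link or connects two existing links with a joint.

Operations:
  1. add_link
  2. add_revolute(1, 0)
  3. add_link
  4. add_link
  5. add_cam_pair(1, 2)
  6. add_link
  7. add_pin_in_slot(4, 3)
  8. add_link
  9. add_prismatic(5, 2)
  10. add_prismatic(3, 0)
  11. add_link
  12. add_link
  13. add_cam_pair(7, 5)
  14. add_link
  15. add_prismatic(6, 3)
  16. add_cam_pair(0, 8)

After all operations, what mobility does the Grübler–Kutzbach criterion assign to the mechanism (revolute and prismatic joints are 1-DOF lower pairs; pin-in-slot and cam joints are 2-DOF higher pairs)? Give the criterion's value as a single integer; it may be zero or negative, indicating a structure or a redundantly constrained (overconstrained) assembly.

M = 12

L=1 J1=0 J2=0
add link → L=2 J1=0 J2=0
R@1,0 dof=1 J1 → L=2 J1=1 J2=0
add link → L=3 J1=1 J2=0
add link → L=4 J1=1 J2=0
C@1,2 dof=2 J2 → L=4 J1=1 J2=1
add link → L=5 J1=1 J2=1
PS@4,3 dof=2 J2 → L=5 J1=1 J2=2
add link → L=6 J1=1 J2=2
P@5,2 dof=1 J1 → L=6 J1=2 J2=2
P@3,0 dof=1 J1 → L=6 J1=3 J2=2
add link → L=7 J1=3 J2=2
add link → L=8 J1=3 J2=2
C@7,5 dof=2 J2 → L=8 J1=3 J2=3
add link → L=9 J1=3 J2=3
P@6,3 dof=1 J1 → L=9 J1=4 J2=3
C@0,8 dof=2 J2 → L=9 J1=4 J2=4
M=3(L−1)−2J1−J2=3·8−2·4−4=12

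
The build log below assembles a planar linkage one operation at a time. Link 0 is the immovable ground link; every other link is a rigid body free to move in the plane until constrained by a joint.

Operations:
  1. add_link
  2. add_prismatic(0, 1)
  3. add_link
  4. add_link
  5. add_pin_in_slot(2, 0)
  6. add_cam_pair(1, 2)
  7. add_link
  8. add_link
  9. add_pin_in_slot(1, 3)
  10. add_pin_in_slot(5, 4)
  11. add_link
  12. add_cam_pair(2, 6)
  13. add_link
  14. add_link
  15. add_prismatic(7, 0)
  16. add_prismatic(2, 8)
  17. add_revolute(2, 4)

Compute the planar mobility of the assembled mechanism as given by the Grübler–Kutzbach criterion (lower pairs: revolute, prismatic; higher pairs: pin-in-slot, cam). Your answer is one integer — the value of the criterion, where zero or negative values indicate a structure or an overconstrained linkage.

ground; <1,0,0>
#1 <2,0,0>
P:0↔1 J1 <2,1,0>
#2 <3,1,0>
#3 <4,1,0>
PS:2↔0 J2 <4,1,1>
C:1↔2 J2 <4,1,2>
#4 <5,1,2>
#5 <6,1,2>
PS:1↔3 J2 <6,1,3>
PS:5↔4 J2 <6,1,4>
#6 <7,1,4>
C:2↔6 J2 <7,1,5>
#7 <8,1,5>
#8 <9,1,5>
P:7↔0 J1 <9,2,5>
P:2↔8 J1 <9,3,5>
R:2↔4 J1 <9,4,5>
3×8 − 2×4 − 1×5 = 11

M = 11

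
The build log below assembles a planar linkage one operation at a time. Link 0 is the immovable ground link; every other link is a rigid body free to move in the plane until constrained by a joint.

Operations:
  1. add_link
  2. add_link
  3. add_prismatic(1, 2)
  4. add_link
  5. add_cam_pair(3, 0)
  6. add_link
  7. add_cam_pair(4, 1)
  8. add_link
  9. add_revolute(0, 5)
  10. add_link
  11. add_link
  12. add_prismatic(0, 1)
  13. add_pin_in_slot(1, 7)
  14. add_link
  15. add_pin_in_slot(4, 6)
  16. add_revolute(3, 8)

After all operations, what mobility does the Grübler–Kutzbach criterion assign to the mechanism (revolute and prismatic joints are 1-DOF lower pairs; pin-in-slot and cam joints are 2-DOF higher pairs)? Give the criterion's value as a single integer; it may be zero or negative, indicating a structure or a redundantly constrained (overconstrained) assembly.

link 0 = ground. State L|J1|J2 = 1|0|0
+link1  2|0|0
+link2  3|0|0
P(1,2) f=1→J1  3|1|0
+link3  4|1|0
C(3,0) f=2→J2  4|1|1
+link4  5|1|1
C(4,1) f=2→J2  5|1|2
+link5  6|1|2
R(0,5) f=1→J1  6|2|2
+link6  7|2|2
+link7  8|2|2
P(0,1) f=1→J1  8|3|2
PS(1,7) f=2→J2  8|3|3
+link8  9|3|3
PS(4,6) f=2→J2  9|3|4
R(3,8) f=1→J1  9|4|4
M = 3(9−1)−2·4−4 = 24−8−4 = 12

M = 12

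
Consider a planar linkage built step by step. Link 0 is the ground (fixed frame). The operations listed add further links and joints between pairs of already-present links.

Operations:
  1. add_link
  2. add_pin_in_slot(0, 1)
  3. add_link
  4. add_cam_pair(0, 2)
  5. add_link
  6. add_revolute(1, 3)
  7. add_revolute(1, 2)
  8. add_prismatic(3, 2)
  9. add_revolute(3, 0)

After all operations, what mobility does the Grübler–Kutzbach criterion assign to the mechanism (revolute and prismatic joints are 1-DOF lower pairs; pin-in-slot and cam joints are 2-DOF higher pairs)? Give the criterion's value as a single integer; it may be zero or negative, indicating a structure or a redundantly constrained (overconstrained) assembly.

L=1 J1=0 J2=0
add link → L=2 J1=0 J2=0
PS@0,1 dof=2 J2 → L=2 J1=0 J2=1
add link → L=3 J1=0 J2=1
C@0,2 dof=2 J2 → L=3 J1=0 J2=2
add link → L=4 J1=0 J2=2
R@1,3 dof=1 J1 → L=4 J1=1 J2=2
R@1,2 dof=1 J1 → L=4 J1=2 J2=2
P@3,2 dof=1 J1 → L=4 J1=3 J2=2
R@3,0 dof=1 J1 → L=4 J1=4 J2=2
M=3(L−1)−2J1−J2=3·3−2·4−2=-1

M = -1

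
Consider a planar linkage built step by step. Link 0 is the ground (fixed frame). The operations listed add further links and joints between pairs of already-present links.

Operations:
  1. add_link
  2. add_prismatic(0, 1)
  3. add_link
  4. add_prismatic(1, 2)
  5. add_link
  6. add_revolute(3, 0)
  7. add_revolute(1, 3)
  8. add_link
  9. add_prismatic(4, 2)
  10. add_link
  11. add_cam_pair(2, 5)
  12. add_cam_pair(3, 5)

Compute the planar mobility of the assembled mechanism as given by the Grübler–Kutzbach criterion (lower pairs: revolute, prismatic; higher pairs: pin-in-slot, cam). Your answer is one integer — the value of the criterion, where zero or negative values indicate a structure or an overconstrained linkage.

M = 3

[1;0;0] (link 0 is ground)
L+ [2;0;0]
P(0,1)∈J1 [2;1;0]
L+ [3;1;0]
P(1,2)∈J1 [3;2;0]
L+ [4;2;0]
R(3,0)∈J1 [4;3;0]
R(1,3)∈J1 [4;4;0]
L+ [5;4;0]
P(4,2)∈J1 [5;5;0]
L+ [6;5;0]
C(2,5)∈J2 [6;5;1]
C(3,5)∈J2 [6;5;2]
mobility = 15 − 10 − 2 = 3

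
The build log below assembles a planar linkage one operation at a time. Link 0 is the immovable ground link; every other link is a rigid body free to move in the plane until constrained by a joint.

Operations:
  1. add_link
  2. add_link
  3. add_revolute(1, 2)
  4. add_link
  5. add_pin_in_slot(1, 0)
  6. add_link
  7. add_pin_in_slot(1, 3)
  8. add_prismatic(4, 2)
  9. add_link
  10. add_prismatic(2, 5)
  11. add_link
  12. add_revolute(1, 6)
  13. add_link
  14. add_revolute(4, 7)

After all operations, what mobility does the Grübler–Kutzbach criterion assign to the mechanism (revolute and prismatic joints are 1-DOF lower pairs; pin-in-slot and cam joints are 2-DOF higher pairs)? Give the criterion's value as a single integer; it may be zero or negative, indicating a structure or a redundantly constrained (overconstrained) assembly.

(L,J1,J2)=(1,0,0); link0 fixed
link1: (2,0,0)
link2: (3,0,0)
R 1-2 [J1]: (3,1,0)
link3: (4,1,0)
PS 1-0 [J2]: (4,1,1)
link4: (5,1,1)
PS 1-3 [J2]: (5,1,2)
P 4-2 [J1]: (5,2,2)
link5: (6,2,2)
P 2-5 [J1]: (6,3,2)
link6: (7,3,2)
R 1-6 [J1]: (7,4,2)
link7: (8,4,2)
R 4-7 [J1]: (8,5,2)
Grübler: 3·7 − 2·5 − 2 = 9

M = 9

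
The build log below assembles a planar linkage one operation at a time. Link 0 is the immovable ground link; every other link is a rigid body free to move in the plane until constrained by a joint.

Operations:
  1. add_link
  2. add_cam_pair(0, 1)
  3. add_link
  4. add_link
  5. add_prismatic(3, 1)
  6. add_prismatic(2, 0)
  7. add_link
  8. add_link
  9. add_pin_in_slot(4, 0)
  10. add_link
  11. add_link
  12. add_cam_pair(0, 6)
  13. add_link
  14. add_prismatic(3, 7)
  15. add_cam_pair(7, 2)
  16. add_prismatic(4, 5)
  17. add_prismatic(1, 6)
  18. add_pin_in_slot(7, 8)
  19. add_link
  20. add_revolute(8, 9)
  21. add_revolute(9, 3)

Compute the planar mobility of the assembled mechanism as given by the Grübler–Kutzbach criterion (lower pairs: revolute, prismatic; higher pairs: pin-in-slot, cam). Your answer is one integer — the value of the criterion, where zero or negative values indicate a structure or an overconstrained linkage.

M = 8

(L,J1,J2)=(1,0,0); link0 fixed
link1: (2,0,0)
C 0-1 [J2]: (2,0,1)
link2: (3,0,1)
link3: (4,0,1)
P 3-1 [J1]: (4,1,1)
P 2-0 [J1]: (4,2,1)
link4: (5,2,1)
link5: (6,2,1)
PS 4-0 [J2]: (6,2,2)
link6: (7,2,2)
link7: (8,2,2)
C 0-6 [J2]: (8,2,3)
link8: (9,2,3)
P 3-7 [J1]: (9,3,3)
C 7-2 [J2]: (9,3,4)
P 4-5 [J1]: (9,4,4)
P 1-6 [J1]: (9,5,4)
PS 7-8 [J2]: (9,5,5)
link9: (10,5,5)
R 8-9 [J1]: (10,6,5)
R 9-3 [J1]: (10,7,5)
Grübler: 3·9 − 2·7 − 5 = 8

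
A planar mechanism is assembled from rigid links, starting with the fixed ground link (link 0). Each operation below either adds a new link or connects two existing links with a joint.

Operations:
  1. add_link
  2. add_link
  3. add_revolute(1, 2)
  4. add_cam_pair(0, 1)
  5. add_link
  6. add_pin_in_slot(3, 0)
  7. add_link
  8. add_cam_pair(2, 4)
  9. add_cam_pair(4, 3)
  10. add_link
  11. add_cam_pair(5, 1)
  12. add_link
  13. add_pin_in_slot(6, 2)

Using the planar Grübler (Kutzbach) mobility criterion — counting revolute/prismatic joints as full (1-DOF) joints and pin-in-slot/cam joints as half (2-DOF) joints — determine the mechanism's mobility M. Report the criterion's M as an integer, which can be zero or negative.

(L,J1,J2)=(1,0,0); link0 fixed
link1: (2,0,0)
link2: (3,0,0)
R 1-2 [J1]: (3,1,0)
C 0-1 [J2]: (3,1,1)
link3: (4,1,1)
PS 3-0 [J2]: (4,1,2)
link4: (5,1,2)
C 2-4 [J2]: (5,1,3)
C 4-3 [J2]: (5,1,4)
link5: (6,1,4)
C 5-1 [J2]: (6,1,5)
link6: (7,1,5)
PS 6-2 [J2]: (7,1,6)
Grübler: 3·6 − 2·1 − 6 = 10

M = 10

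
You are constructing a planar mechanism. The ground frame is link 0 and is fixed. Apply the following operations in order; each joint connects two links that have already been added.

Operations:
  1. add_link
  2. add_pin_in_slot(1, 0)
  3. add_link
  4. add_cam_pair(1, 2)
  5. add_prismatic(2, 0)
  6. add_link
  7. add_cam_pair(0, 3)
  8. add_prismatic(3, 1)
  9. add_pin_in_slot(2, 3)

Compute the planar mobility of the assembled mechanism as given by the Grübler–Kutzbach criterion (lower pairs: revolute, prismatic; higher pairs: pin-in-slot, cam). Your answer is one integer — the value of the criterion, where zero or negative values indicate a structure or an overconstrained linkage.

M = 1

L=1 J1=0 J2=0
add link → L=2 J1=0 J2=0
PS@1,0 dof=2 J2 → L=2 J1=0 J2=1
add link → L=3 J1=0 J2=1
C@1,2 dof=2 J2 → L=3 J1=0 J2=2
P@2,0 dof=1 J1 → L=3 J1=1 J2=2
add link → L=4 J1=1 J2=2
C@0,3 dof=2 J2 → L=4 J1=1 J2=3
P@3,1 dof=1 J1 → L=4 J1=2 J2=3
PS@2,3 dof=2 J2 → L=4 J1=2 J2=4
M=3(L−1)−2J1−J2=3·3−2·2−4=1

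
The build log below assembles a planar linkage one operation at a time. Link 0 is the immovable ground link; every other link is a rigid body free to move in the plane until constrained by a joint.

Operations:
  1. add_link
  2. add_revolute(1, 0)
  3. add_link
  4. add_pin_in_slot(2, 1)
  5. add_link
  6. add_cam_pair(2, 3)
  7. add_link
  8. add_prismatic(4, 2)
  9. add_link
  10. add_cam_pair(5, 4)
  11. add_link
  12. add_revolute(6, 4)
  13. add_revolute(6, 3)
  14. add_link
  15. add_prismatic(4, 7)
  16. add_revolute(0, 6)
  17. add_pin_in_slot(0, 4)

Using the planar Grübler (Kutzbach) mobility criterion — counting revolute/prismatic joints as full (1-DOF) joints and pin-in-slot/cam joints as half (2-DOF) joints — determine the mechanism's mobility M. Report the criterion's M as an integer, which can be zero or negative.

(L,J1,J2)=(1,0,0); link0 fixed
link1: (2,0,0)
R 1-0 [J1]: (2,1,0)
link2: (3,1,0)
PS 2-1 [J2]: (3,1,1)
link3: (4,1,1)
C 2-3 [J2]: (4,1,2)
link4: (5,1,2)
P 4-2 [J1]: (5,2,2)
link5: (6,2,2)
C 5-4 [J2]: (6,2,3)
link6: (7,2,3)
R 6-4 [J1]: (7,3,3)
R 6-3 [J1]: (7,4,3)
link7: (8,4,3)
P 4-7 [J1]: (8,5,3)
R 0-6 [J1]: (8,6,3)
PS 0-4 [J2]: (8,6,4)
Grübler: 3·7 − 2·6 − 4 = 5

M = 5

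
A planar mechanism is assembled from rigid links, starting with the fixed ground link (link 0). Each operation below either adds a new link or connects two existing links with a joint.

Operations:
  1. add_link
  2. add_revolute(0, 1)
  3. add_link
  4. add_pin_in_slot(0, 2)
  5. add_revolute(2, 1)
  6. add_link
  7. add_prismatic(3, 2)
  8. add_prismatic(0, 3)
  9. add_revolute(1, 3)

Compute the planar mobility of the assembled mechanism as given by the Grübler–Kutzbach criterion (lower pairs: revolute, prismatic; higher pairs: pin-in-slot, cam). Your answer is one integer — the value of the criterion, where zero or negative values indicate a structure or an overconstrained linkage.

M = -2

ground; <1,0,0>
#1 <2,0,0>
R:0↔1 J1 <2,1,0>
#2 <3,1,0>
PS:0↔2 J2 <3,1,1>
R:2↔1 J1 <3,2,1>
#3 <4,2,1>
P:3↔2 J1 <4,3,1>
P:0↔3 J1 <4,4,1>
R:1↔3 J1 <4,5,1>
3×3 − 2×5 − 1×1 = -2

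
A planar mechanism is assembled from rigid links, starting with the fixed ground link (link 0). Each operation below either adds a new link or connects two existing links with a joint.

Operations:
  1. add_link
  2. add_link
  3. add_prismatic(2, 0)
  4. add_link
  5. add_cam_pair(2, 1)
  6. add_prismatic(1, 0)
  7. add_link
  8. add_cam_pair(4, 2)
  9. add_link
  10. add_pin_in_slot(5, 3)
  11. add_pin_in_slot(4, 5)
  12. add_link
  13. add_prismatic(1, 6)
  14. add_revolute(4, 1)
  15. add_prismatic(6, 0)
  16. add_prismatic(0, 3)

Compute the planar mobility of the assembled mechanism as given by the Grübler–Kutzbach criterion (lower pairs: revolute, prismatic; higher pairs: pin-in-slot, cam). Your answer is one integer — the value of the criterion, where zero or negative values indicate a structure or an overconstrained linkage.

M = 2

(L,J1,J2)=(1,0,0); link0 fixed
link1: (2,0,0)
link2: (3,0,0)
P 2-0 [J1]: (3,1,0)
link3: (4,1,0)
C 2-1 [J2]: (4,1,1)
P 1-0 [J1]: (4,2,1)
link4: (5,2,1)
C 4-2 [J2]: (5,2,2)
link5: (6,2,2)
PS 5-3 [J2]: (6,2,3)
PS 4-5 [J2]: (6,2,4)
link6: (7,2,4)
P 1-6 [J1]: (7,3,4)
R 4-1 [J1]: (7,4,4)
P 6-0 [J1]: (7,5,4)
P 0-3 [J1]: (7,6,4)
Grübler: 3·6 − 2·6 − 4 = 2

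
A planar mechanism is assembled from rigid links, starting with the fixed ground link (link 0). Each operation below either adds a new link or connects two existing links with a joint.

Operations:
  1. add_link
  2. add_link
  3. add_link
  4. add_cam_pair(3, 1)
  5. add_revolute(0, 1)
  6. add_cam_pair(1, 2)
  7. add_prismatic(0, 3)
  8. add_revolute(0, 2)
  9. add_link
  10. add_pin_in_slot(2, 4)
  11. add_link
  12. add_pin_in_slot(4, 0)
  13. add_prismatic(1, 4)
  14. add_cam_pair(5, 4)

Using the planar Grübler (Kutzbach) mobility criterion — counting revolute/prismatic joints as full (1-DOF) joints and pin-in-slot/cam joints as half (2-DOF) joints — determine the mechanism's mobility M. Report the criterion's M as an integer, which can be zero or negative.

L=1 J1=0 J2=0
add link → L=2 J1=0 J2=0
add link → L=3 J1=0 J2=0
add link → L=4 J1=0 J2=0
C@3,1 dof=2 J2 → L=4 J1=0 J2=1
R@0,1 dof=1 J1 → L=4 J1=1 J2=1
C@1,2 dof=2 J2 → L=4 J1=1 J2=2
P@0,3 dof=1 J1 → L=4 J1=2 J2=2
R@0,2 dof=1 J1 → L=4 J1=3 J2=2
add link → L=5 J1=3 J2=2
PS@2,4 dof=2 J2 → L=5 J1=3 J2=3
add link → L=6 J1=3 J2=3
PS@4,0 dof=2 J2 → L=6 J1=3 J2=4
P@1,4 dof=1 J1 → L=6 J1=4 J2=4
C@5,4 dof=2 J2 → L=6 J1=4 J2=5
M=3(L−1)−2J1−J2=3·5−2·4−5=2

M = 2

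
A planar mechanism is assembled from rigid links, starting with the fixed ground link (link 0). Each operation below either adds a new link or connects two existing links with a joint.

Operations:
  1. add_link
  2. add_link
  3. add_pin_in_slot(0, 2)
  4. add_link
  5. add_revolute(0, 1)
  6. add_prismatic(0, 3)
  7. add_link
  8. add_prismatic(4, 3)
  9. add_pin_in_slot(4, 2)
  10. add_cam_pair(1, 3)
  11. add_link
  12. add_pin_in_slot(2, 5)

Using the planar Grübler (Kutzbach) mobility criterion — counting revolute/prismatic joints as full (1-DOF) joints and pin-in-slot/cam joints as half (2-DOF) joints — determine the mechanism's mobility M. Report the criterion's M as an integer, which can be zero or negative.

M = 5

(L,J1,J2)=(1,0,0); link0 fixed
link1: (2,0,0)
link2: (3,0,0)
PS 0-2 [J2]: (3,0,1)
link3: (4,0,1)
R 0-1 [J1]: (4,1,1)
P 0-3 [J1]: (4,2,1)
link4: (5,2,1)
P 4-3 [J1]: (5,3,1)
PS 4-2 [J2]: (5,3,2)
C 1-3 [J2]: (5,3,3)
link5: (6,3,3)
PS 2-5 [J2]: (6,3,4)
Grübler: 3·5 − 2·3 − 4 = 5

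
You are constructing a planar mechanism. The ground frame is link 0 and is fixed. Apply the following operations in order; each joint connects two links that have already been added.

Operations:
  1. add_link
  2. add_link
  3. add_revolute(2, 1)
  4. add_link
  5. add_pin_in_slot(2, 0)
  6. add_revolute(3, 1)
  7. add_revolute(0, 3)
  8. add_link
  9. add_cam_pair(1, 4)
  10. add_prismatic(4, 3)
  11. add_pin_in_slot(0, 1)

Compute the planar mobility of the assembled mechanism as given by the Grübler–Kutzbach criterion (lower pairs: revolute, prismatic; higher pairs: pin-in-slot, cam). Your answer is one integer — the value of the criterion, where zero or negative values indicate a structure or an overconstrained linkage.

ground; <1,0,0>
#1 <2,0,0>
#2 <3,0,0>
R:2↔1 J1 <3,1,0>
#3 <4,1,0>
PS:2↔0 J2 <4,1,1>
R:3↔1 J1 <4,2,1>
R:0↔3 J1 <4,3,1>
#4 <5,3,1>
C:1↔4 J2 <5,3,2>
P:4↔3 J1 <5,4,2>
PS:0↔1 J2 <5,4,3>
3×4 − 2×4 − 1×3 = 1

M = 1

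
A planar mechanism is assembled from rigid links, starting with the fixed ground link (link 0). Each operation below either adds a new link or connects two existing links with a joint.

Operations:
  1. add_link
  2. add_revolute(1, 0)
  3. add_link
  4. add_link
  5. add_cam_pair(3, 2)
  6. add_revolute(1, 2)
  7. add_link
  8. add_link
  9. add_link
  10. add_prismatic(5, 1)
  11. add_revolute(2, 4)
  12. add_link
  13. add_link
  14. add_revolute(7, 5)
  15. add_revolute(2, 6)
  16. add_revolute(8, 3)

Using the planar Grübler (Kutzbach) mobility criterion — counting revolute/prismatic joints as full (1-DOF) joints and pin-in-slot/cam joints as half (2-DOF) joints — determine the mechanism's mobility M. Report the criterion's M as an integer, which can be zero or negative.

M = 9

link 0 = ground. State L|J1|J2 = 1|0|0
+link1  2|0|0
R(1,0) f=1→J1  2|1|0
+link2  3|1|0
+link3  4|1|0
C(3,2) f=2→J2  4|1|1
R(1,2) f=1→J1  4|2|1
+link4  5|2|1
+link5  6|2|1
+link6  7|2|1
P(5,1) f=1→J1  7|3|1
R(2,4) f=1→J1  7|4|1
+link7  8|4|1
+link8  9|4|1
R(7,5) f=1→J1  9|5|1
R(2,6) f=1→J1  9|6|1
R(8,3) f=1→J1  9|7|1
M = 3(9−1)−2·7−1 = 24−14−1 = 9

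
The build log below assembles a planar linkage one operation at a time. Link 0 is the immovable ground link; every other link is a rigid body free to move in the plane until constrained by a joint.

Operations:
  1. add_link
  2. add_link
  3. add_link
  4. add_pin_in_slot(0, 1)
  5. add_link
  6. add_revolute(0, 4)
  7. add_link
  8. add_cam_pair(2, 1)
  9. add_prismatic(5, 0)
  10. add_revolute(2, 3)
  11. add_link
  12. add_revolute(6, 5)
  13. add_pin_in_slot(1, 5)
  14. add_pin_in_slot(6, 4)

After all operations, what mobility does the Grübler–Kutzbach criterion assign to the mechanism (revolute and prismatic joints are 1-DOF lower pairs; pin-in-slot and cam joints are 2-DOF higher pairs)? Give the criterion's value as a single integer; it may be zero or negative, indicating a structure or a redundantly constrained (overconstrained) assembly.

M = 6

L=1 J1=0 J2=0
add link → L=2 J1=0 J2=0
add link → L=3 J1=0 J2=0
add link → L=4 J1=0 J2=0
PS@0,1 dof=2 J2 → L=4 J1=0 J2=1
add link → L=5 J1=0 J2=1
R@0,4 dof=1 J1 → L=5 J1=1 J2=1
add link → L=6 J1=1 J2=1
C@2,1 dof=2 J2 → L=6 J1=1 J2=2
P@5,0 dof=1 J1 → L=6 J1=2 J2=2
R@2,3 dof=1 J1 → L=6 J1=3 J2=2
add link → L=7 J1=3 J2=2
R@6,5 dof=1 J1 → L=7 J1=4 J2=2
PS@1,5 dof=2 J2 → L=7 J1=4 J2=3
PS@6,4 dof=2 J2 → L=7 J1=4 J2=4
M=3(L−1)−2J1−J2=3·6−2·4−4=6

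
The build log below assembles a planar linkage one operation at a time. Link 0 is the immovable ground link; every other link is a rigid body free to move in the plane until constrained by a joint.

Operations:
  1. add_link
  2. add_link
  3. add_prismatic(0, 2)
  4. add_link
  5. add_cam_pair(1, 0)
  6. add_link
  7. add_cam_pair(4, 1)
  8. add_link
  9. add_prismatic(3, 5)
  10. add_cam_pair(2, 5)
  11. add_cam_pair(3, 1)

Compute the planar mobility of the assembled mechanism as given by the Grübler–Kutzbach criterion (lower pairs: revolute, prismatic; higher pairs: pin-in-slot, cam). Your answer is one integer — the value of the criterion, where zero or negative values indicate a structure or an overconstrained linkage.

M = 7

link 0 = ground. State L|J1|J2 = 1|0|0
+link1  2|0|0
+link2  3|0|0
P(0,2) f=1→J1  3|1|0
+link3  4|1|0
C(1,0) f=2→J2  4|1|1
+link4  5|1|1
C(4,1) f=2→J2  5|1|2
+link5  6|1|2
P(3,5) f=1→J1  6|2|2
C(2,5) f=2→J2  6|2|3
C(3,1) f=2→J2  6|2|4
M = 3(6−1)−2·2−4 = 15−4−4 = 7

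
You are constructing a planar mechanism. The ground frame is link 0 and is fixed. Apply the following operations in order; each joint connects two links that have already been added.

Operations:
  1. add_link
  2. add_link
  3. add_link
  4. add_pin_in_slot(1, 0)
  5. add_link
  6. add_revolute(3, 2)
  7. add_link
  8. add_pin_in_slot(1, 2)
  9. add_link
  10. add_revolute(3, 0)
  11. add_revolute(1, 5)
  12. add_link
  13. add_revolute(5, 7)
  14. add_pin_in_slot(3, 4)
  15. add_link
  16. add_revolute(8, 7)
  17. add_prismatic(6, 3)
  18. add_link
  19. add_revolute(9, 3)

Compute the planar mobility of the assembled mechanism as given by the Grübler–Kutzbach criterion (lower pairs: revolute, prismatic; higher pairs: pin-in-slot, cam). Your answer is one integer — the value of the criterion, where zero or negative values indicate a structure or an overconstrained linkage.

L=1 J1=0 J2=0
add link → L=2 J1=0 J2=0
add link → L=3 J1=0 J2=0
add link → L=4 J1=0 J2=0
PS@1,0 dof=2 J2 → L=4 J1=0 J2=1
add link → L=5 J1=0 J2=1
R@3,2 dof=1 J1 → L=5 J1=1 J2=1
add link → L=6 J1=1 J2=1
PS@1,2 dof=2 J2 → L=6 J1=1 J2=2
add link → L=7 J1=1 J2=2
R@3,0 dof=1 J1 → L=7 J1=2 J2=2
R@1,5 dof=1 J1 → L=7 J1=3 J2=2
add link → L=8 J1=3 J2=2
R@5,7 dof=1 J1 → L=8 J1=4 J2=2
PS@3,4 dof=2 J2 → L=8 J1=4 J2=3
add link → L=9 J1=4 J2=3
R@8,7 dof=1 J1 → L=9 J1=5 J2=3
P@6,3 dof=1 J1 → L=9 J1=6 J2=3
add link → L=10 J1=6 J2=3
R@9,3 dof=1 J1 → L=10 J1=7 J2=3
M=3(L−1)−2J1−J2=3·9−2·7−3=10

M = 10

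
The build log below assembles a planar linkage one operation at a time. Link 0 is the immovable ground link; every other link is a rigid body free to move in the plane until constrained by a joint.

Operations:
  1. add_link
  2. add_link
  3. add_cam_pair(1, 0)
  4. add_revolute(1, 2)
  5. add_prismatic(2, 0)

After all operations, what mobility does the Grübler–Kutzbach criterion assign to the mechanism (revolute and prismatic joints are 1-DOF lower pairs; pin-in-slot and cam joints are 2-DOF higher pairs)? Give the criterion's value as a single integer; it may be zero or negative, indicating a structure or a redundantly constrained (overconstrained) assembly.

M = 1

ground; <1,0,0>
#1 <2,0,0>
#2 <3,0,0>
C:1↔0 J2 <3,0,1>
R:1↔2 J1 <3,1,1>
P:2↔0 J1 <3,2,1>
3×2 − 2×2 − 1×1 = 1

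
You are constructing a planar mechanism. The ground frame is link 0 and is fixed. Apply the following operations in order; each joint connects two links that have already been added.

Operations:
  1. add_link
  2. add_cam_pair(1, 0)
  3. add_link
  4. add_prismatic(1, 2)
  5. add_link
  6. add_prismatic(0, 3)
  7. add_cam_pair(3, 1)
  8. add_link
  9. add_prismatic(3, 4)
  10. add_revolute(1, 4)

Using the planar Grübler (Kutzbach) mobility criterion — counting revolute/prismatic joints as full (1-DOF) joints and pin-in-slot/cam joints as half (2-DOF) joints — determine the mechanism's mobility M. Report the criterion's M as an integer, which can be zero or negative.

(L,J1,J2)=(1,0,0); link0 fixed
link1: (2,0,0)
C 1-0 [J2]: (2,0,1)
link2: (3,0,1)
P 1-2 [J1]: (3,1,1)
link3: (4,1,1)
P 0-3 [J1]: (4,2,1)
C 3-1 [J2]: (4,2,2)
link4: (5,2,2)
P 3-4 [J1]: (5,3,2)
R 1-4 [J1]: (5,4,2)
Grübler: 3·4 − 2·4 − 2 = 2

M = 2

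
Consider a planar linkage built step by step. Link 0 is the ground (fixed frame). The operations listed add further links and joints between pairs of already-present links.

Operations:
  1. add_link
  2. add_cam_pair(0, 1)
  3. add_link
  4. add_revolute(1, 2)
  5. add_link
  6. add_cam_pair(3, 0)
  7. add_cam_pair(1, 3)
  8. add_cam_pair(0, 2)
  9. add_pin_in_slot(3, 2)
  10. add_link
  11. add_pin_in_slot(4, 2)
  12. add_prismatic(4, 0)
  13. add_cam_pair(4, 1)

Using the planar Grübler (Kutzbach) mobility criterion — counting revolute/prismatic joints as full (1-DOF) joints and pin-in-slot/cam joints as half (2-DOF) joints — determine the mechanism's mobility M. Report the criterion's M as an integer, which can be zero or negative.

(L,J1,J2)=(1,0,0); link0 fixed
link1: (2,0,0)
C 0-1 [J2]: (2,0,1)
link2: (3,0,1)
R 1-2 [J1]: (3,1,1)
link3: (4,1,1)
C 3-0 [J2]: (4,1,2)
C 1-3 [J2]: (4,1,3)
C 0-2 [J2]: (4,1,4)
PS 3-2 [J2]: (4,1,5)
link4: (5,1,5)
PS 4-2 [J2]: (5,1,6)
P 4-0 [J1]: (5,2,6)
C 4-1 [J2]: (5,2,7)
Grübler: 3·4 − 2·2 − 7 = 1

M = 1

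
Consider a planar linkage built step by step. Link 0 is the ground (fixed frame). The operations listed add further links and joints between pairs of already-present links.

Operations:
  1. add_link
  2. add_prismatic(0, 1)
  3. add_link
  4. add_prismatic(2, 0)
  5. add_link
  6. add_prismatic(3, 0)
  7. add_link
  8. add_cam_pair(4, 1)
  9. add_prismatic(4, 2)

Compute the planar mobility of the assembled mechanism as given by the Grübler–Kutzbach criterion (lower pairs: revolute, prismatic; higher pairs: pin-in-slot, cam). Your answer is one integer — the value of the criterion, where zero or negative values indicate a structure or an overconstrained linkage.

link 0 = ground. State L|J1|J2 = 1|0|0
+link1  2|0|0
P(0,1) f=1→J1  2|1|0
+link2  3|1|0
P(2,0) f=1→J1  3|2|0
+link3  4|2|0
P(3,0) f=1→J1  4|3|0
+link4  5|3|0
C(4,1) f=2→J2  5|3|1
P(4,2) f=1→J1  5|4|1
M = 3(5−1)−2·4−1 = 12−8−1 = 3

M = 3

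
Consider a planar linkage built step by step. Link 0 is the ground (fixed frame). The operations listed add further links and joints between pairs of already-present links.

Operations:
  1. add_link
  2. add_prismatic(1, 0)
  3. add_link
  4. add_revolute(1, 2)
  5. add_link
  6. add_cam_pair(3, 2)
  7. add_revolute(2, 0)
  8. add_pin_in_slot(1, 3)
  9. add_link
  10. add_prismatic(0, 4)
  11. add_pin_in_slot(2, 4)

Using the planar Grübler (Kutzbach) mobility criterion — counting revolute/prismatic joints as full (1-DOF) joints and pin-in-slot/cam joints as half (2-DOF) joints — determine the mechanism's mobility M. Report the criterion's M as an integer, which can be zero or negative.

link 0 = ground. State L|J1|J2 = 1|0|0
+link1  2|0|0
P(1,0) f=1→J1  2|1|0
+link2  3|1|0
R(1,2) f=1→J1  3|2|0
+link3  4|2|0
C(3,2) f=2→J2  4|2|1
R(2,0) f=1→J1  4|3|1
PS(1,3) f=2→J2  4|3|2
+link4  5|3|2
P(0,4) f=1→J1  5|4|2
PS(2,4) f=2→J2  5|4|3
M = 3(5−1)−2·4−3 = 12−8−3 = 1

M = 1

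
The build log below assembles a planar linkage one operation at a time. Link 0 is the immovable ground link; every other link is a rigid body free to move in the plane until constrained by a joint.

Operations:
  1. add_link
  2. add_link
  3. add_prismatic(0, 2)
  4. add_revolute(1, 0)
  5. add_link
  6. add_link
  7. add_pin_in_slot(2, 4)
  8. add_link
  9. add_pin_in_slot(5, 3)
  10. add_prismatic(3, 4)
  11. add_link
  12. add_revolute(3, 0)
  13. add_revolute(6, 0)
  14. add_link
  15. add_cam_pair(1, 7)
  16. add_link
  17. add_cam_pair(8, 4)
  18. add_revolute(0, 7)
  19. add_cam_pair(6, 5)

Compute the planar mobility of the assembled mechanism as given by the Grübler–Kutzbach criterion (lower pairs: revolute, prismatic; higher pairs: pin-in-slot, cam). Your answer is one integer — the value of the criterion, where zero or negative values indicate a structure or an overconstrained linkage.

(L,J1,J2)=(1,0,0); link0 fixed
link1: (2,0,0)
link2: (3,0,0)
P 0-2 [J1]: (3,1,0)
R 1-0 [J1]: (3,2,0)
link3: (4,2,0)
link4: (5,2,0)
PS 2-4 [J2]: (5,2,1)
link5: (6,2,1)
PS 5-3 [J2]: (6,2,2)
P 3-4 [J1]: (6,3,2)
link6: (7,3,2)
R 3-0 [J1]: (7,4,2)
R 6-0 [J1]: (7,5,2)
link7: (8,5,2)
C 1-7 [J2]: (8,5,3)
link8: (9,5,3)
C 8-4 [J2]: (9,5,4)
R 0-7 [J1]: (9,6,4)
C 6-5 [J2]: (9,6,5)
Grübler: 3·8 − 2·6 − 5 = 7

M = 7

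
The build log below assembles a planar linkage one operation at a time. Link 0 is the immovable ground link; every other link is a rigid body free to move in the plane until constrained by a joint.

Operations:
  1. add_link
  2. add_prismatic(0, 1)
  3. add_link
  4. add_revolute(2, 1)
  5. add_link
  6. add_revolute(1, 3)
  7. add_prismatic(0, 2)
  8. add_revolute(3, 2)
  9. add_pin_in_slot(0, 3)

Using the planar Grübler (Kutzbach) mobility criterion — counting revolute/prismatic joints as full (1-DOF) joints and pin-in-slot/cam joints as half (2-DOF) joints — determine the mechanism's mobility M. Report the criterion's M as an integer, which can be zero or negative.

L=1 J1=0 J2=0
add link → L=2 J1=0 J2=0
P@0,1 dof=1 J1 → L=2 J1=1 J2=0
add link → L=3 J1=1 J2=0
R@2,1 dof=1 J1 → L=3 J1=2 J2=0
add link → L=4 J1=2 J2=0
R@1,3 dof=1 J1 → L=4 J1=3 J2=0
P@0,2 dof=1 J1 → L=4 J1=4 J2=0
R@3,2 dof=1 J1 → L=4 J1=5 J2=0
PS@0,3 dof=2 J2 → L=4 J1=5 J2=1
M=3(L−1)−2J1−J2=3·3−2·5−1=-2

M = -2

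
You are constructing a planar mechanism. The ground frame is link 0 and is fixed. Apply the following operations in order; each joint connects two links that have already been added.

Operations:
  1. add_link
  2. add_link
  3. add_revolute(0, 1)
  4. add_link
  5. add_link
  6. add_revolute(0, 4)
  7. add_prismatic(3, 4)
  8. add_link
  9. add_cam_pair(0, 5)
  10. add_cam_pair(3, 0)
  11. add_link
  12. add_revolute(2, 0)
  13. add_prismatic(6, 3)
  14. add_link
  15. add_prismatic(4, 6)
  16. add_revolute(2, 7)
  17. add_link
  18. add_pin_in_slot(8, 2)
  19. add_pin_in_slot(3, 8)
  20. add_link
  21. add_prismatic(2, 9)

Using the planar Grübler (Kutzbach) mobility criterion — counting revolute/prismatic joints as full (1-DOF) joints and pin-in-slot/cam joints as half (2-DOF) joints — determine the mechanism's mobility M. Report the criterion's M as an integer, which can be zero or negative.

M = 7

(L,J1,J2)=(1,0,0); link0 fixed
link1: (2,0,0)
link2: (3,0,0)
R 0-1 [J1]: (3,1,0)
link3: (4,1,0)
link4: (5,1,0)
R 0-4 [J1]: (5,2,0)
P 3-4 [J1]: (5,3,0)
link5: (6,3,0)
C 0-5 [J2]: (6,3,1)
C 3-0 [J2]: (6,3,2)
link6: (7,3,2)
R 2-0 [J1]: (7,4,2)
P 6-3 [J1]: (7,5,2)
link7: (8,5,2)
P 4-6 [J1]: (8,6,2)
R 2-7 [J1]: (8,7,2)
link8: (9,7,2)
PS 8-2 [J2]: (9,7,3)
PS 3-8 [J2]: (9,7,4)
link9: (10,7,4)
P 2-9 [J1]: (10,8,4)
Grübler: 3·9 − 2·8 − 4 = 7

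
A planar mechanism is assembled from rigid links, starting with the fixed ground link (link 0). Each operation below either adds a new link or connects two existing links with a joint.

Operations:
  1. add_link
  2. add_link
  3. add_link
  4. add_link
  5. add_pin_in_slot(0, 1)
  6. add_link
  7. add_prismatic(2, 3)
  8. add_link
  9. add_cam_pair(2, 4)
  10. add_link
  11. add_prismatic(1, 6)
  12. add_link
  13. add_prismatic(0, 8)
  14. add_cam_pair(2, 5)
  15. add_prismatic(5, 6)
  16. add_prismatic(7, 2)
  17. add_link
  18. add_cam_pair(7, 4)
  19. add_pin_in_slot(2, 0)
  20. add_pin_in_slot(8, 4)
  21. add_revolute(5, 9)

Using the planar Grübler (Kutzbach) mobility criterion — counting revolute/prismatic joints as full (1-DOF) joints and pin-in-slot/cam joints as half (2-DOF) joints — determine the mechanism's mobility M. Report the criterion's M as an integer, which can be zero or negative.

link 0 = ground. State L|J1|J2 = 1|0|0
+link1  2|0|0
+link2  3|0|0
+link3  4|0|0
+link4  5|0|0
PS(0,1) f=2→J2  5|0|1
+link5  6|0|1
P(2,3) f=1→J1  6|1|1
+link6  7|1|1
C(2,4) f=2→J2  7|1|2
+link7  8|1|2
P(1,6) f=1→J1  8|2|2
+link8  9|2|2
P(0,8) f=1→J1  9|3|2
C(2,5) f=2→J2  9|3|3
P(5,6) f=1→J1  9|4|3
P(7,2) f=1→J1  9|5|3
+link9  10|5|3
C(7,4) f=2→J2  10|5|4
PS(2,0) f=2→J2  10|5|5
PS(8,4) f=2→J2  10|5|6
R(5,9) f=1→J1  10|6|6
M = 3(10−1)−2·6−6 = 27−12−6 = 9

M = 9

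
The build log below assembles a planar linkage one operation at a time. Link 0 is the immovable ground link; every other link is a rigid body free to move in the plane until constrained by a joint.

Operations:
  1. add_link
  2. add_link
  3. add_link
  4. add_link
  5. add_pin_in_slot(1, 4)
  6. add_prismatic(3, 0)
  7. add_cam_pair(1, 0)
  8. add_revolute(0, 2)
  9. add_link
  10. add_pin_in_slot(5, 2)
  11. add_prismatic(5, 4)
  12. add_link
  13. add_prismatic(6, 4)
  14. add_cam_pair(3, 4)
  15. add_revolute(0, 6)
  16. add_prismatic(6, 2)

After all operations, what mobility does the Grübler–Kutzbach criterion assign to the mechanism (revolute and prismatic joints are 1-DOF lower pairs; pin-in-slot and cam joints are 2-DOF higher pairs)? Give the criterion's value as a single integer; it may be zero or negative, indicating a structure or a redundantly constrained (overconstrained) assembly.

M = 2

(L,J1,J2)=(1,0,0); link0 fixed
link1: (2,0,0)
link2: (3,0,0)
link3: (4,0,0)
link4: (5,0,0)
PS 1-4 [J2]: (5,0,1)
P 3-0 [J1]: (5,1,1)
C 1-0 [J2]: (5,1,2)
R 0-2 [J1]: (5,2,2)
link5: (6,2,2)
PS 5-2 [J2]: (6,2,3)
P 5-4 [J1]: (6,3,3)
link6: (7,3,3)
P 6-4 [J1]: (7,4,3)
C 3-4 [J2]: (7,4,4)
R 0-6 [J1]: (7,5,4)
P 6-2 [J1]: (7,6,4)
Grübler: 3·6 − 2·6 − 4 = 2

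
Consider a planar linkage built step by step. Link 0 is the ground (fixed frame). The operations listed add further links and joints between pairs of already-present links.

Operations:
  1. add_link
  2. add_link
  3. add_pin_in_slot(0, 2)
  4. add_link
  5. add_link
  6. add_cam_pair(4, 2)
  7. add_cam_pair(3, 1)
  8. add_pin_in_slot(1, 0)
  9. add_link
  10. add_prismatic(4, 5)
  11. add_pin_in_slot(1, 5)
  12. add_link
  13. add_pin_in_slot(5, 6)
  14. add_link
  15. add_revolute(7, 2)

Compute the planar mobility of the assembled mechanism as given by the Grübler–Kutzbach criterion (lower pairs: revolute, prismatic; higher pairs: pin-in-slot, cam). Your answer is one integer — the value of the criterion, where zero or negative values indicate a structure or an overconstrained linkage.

M = 11

link 0 = ground. State L|J1|J2 = 1|0|0
+link1  2|0|0
+link2  3|0|0
PS(0,2) f=2→J2  3|0|1
+link3  4|0|1
+link4  5|0|1
C(4,2) f=2→J2  5|0|2
C(3,1) f=2→J2  5|0|3
PS(1,0) f=2→J2  5|0|4
+link5  6|0|4
P(4,5) f=1→J1  6|1|4
PS(1,5) f=2→J2  6|1|5
+link6  7|1|5
PS(5,6) f=2→J2  7|1|6
+link7  8|1|6
R(7,2) f=1→J1  8|2|6
M = 3(8−1)−2·2−6 = 21−4−6 = 11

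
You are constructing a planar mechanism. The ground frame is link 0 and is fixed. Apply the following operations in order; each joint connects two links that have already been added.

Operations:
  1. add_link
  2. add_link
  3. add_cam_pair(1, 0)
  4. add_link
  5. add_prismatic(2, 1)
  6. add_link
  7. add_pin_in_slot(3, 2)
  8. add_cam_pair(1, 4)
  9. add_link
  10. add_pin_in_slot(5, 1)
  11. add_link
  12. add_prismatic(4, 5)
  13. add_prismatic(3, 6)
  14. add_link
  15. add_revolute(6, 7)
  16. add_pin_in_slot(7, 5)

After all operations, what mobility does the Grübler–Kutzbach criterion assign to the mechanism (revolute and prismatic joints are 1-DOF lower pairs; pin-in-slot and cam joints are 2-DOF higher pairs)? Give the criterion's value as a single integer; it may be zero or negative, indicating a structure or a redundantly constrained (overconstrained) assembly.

ground; <1,0,0>
#1 <2,0,0>
#2 <3,0,0>
C:1↔0 J2 <3,0,1>
#3 <4,0,1>
P:2↔1 J1 <4,1,1>
#4 <5,1,1>
PS:3↔2 J2 <5,1,2>
C:1↔4 J2 <5,1,3>
#5 <6,1,3>
PS:5↔1 J2 <6,1,4>
#6 <7,1,4>
P:4↔5 J1 <7,2,4>
P:3↔6 J1 <7,3,4>
#7 <8,3,4>
R:6↔7 J1 <8,4,4>
PS:7↔5 J2 <8,4,5>
3×7 − 2×4 − 1×5 = 8

M = 8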